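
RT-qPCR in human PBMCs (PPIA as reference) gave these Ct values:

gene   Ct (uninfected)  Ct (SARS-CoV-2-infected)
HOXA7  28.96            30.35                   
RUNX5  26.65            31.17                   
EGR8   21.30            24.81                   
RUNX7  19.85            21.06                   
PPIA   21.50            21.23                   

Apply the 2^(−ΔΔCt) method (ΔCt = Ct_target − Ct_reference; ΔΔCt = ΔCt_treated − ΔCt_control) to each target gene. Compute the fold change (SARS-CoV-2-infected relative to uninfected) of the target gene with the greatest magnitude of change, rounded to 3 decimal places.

0.036

HOXA7: ΔΔCt = (30.35−21.23) − (28.96−21.50) = 9.12 − 7.46 = 1.66; fold change = 2^-1.66 = 0.316
RUNX5: ΔΔCt = (31.17−21.23) − (26.65−21.50) = 9.94 − 5.15 = 4.79; fold change = 2^-4.79 = 0.036
EGR8: ΔΔCt = (24.81−21.23) − (21.30−21.50) = 3.58 − (-0.20) = 3.78; fold change = 2^-3.78 = 0.073
RUNX7: ΔΔCt = (21.06−21.23) − (19.85−21.50) = -0.17 − (-1.65) = 1.48; fold change = 2^-1.48 = 0.358
RUNX5 has the largest |ΔΔCt| = 4.79.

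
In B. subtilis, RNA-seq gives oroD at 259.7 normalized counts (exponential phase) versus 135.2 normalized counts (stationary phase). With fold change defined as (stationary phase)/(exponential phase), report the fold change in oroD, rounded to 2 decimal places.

Fold change = 135.2 / 259.7 = 0.521
oroD is downregulated.

0.52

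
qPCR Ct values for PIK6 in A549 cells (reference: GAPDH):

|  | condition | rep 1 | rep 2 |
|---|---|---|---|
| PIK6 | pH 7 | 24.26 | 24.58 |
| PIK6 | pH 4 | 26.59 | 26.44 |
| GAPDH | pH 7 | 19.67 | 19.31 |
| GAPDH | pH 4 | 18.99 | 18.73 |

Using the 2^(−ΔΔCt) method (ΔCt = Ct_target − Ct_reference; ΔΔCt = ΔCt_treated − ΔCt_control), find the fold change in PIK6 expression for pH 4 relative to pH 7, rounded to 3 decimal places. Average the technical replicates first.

0.151

Mean Ct: PIK6 pH 7 24.420; PIK6 pH 4 26.515; GAPDH pH 7 19.490; GAPDH pH 4 18.860
ΔCt(pH 7) = 24.420 − 19.490 = 4.930
ΔCt(pH 4) = 26.515 − 18.860 = 7.655
ΔΔCt = 7.655 − 4.930 = 2.725
Fold change = 2^(−2.725) = 0.1512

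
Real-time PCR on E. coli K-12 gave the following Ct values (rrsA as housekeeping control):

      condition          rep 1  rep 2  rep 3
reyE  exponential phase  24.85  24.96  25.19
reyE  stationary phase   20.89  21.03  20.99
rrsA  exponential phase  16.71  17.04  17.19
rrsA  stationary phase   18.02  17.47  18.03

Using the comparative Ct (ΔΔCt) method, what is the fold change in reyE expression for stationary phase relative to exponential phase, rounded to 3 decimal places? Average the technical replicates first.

29.651

Mean Ct: reyE exponential phase 25.000; reyE stationary phase 20.970; rrsA exponential phase 16.980; rrsA stationary phase 17.840
ΔCt(exponential phase) = 25.000 − 16.980 = 8.020
ΔCt(stationary phase) = 20.970 − 17.840 = 3.130
ΔΔCt = 3.130 − 8.020 = -4.890
Fold change = 2^(−(-4.890)) = 2^4.890 = 29.6508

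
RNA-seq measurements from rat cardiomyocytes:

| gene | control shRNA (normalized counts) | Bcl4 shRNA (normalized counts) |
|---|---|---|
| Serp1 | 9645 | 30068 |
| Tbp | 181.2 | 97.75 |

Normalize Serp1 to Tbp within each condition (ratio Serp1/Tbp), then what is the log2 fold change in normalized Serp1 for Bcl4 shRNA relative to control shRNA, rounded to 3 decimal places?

Serp1/Tbp (control shRNA) = 9645 / 181.2 = 53.228
Serp1/Tbp (Bcl4 shRNA) = 30068 / 97.75 = 307.6
Fold change = 307.6 / 53.228 = 5.7789
log2(5.7789) = 2.5308

2.531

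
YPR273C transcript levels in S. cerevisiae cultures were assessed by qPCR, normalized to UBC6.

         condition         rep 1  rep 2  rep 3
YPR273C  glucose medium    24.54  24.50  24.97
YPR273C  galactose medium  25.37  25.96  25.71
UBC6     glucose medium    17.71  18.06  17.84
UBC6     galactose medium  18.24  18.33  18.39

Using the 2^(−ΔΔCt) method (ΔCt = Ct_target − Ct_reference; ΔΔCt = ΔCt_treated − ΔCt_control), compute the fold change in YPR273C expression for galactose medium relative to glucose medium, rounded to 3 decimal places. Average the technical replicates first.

0.678

Mean Ct: YPR273C glucose medium 24.670; YPR273C galactose medium 25.680; UBC6 glucose medium 17.870; UBC6 galactose medium 18.320
ΔCt(glucose medium) = 24.670 − 17.870 = 6.800
ΔCt(galactose medium) = 25.680 − 18.320 = 7.360
ΔΔCt = 7.360 − 6.800 = 0.560
Fold change = 2^(−0.560) = 0.6783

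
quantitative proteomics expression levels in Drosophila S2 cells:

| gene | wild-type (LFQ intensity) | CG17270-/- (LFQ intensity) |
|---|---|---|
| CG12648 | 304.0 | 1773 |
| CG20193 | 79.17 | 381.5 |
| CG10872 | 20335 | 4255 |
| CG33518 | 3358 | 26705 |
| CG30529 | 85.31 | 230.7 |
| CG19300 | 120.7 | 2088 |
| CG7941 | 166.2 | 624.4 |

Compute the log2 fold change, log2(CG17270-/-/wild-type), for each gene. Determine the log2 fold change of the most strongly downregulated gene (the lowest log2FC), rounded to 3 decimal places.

log2(1773/304.0) = 2.544  (CG12648)
log2(381.5/79.17) = 2.269  (CG20193)
log2(4255/20335) = -2.257  (CG10872)
log2(26705/3358) = 2.991  (CG33518)
log2(230.7/85.31) = 1.435  (CG30529)
log2(2088/120.7) = 4.113  (CG19300)
log2(624.4/166.2) = 1.910  (CG7941)
CG10872 is most strongly downregulated.

-2.257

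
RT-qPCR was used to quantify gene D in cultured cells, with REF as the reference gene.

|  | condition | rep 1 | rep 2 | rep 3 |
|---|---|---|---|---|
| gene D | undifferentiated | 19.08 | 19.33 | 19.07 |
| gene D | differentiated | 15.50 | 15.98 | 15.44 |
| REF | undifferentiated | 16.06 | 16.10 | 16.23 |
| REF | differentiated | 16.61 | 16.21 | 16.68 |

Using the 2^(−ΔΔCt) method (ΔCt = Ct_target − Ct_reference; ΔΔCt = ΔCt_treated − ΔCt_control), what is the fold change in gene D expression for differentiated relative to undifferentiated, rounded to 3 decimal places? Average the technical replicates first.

14.825

Mean Ct: gene D undifferentiated 19.160; gene D differentiated 15.640; REF undifferentiated 16.130; REF differentiated 16.500
ΔCt(undifferentiated) = 19.160 − 16.130 = 3.030
ΔCt(differentiated) = 15.640 − 16.500 = -0.860
ΔΔCt = -0.860 − 3.030 = -3.890
Fold change = 2^(−(-3.890)) = 2^3.890 = 14.8254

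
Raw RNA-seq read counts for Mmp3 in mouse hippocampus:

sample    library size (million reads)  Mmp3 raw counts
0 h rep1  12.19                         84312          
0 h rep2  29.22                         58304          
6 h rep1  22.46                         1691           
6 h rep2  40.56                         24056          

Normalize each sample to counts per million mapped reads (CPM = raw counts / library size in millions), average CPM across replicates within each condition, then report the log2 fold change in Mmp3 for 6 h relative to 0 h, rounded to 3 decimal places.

-3.737

CPM(0 h rep1) = 84312 / 12.19 = 6916.4889
CPM(0 h rep2) = 58304 / 29.22 = 1995.3457
CPM(6 h rep1) = 1691 / 22.46 = 75.2894
CPM(6 h rep2) = 24056 / 40.56 = 593.0966
mean CPM(0 h) = 4455.9173; mean CPM(6 h) = 334.1930
Fold change = 334.1930 / 4455.9173 = 0.07500
log2(0.07500) = -3.7370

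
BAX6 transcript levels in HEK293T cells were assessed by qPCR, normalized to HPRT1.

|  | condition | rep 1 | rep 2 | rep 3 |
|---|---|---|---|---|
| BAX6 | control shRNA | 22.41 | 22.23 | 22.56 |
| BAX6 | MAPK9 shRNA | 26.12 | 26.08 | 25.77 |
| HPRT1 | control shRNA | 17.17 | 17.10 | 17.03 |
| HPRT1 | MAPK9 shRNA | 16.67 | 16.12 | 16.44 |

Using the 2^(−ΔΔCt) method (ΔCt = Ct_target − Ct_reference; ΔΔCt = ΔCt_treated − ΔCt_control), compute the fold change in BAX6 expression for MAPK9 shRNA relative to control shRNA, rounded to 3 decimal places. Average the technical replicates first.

Mean Ct: BAX6 control shRNA 22.400; BAX6 MAPK9 shRNA 25.990; HPRT1 control shRNA 17.100; HPRT1 MAPK9 shRNA 16.410
ΔCt(control shRNA) = 22.400 − 17.100 = 5.300
ΔCt(MAPK9 shRNA) = 25.990 − 16.410 = 9.580
ΔΔCt = 9.580 − 5.300 = 4.280
Fold change = 2^(−4.280) = 0.0515

0.051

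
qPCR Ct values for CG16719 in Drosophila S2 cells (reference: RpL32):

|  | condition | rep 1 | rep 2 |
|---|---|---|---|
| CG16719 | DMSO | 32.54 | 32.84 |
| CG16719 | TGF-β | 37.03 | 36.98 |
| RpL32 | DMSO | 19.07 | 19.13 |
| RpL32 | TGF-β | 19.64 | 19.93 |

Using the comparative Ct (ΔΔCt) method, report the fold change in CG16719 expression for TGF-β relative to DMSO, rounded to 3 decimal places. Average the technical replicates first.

Mean Ct: CG16719 DMSO 32.690; CG16719 TGF-β 37.005; RpL32 DMSO 19.100; RpL32 TGF-β 19.785
ΔCt(DMSO) = 32.690 − 19.100 = 13.590
ΔCt(TGF-β) = 37.005 − 19.785 = 17.220
ΔΔCt = 17.220 − 13.590 = 3.630
Fold change = 2^(−3.630) = 0.0808

0.081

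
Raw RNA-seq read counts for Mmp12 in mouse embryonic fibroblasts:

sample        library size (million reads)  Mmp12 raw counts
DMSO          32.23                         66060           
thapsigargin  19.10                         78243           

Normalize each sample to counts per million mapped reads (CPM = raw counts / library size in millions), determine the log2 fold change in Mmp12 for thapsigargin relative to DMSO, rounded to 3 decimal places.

0.999

CPM(DMSO) = 66060 / 32.23 = 2049.6432
CPM(thapsigargin) = 78243 / 19.10 = 4096.4921
Fold change = 4096.4921 / 2049.6432 = 1.99864
log2(1.99864) = 0.9990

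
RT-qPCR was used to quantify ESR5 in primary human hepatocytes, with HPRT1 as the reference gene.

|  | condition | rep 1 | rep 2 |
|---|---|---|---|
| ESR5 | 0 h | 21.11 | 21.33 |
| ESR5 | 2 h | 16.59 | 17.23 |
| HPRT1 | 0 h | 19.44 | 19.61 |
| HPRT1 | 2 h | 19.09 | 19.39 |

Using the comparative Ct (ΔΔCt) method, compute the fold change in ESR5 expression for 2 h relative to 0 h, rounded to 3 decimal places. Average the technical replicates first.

16.280

Mean Ct: ESR5 0 h 21.220; ESR5 2 h 16.910; HPRT1 0 h 19.525; HPRT1 2 h 19.240
ΔCt(0 h) = 21.220 − 19.525 = 1.695
ΔCt(2 h) = 16.910 − 19.240 = -2.330
ΔΔCt = -2.330 − 1.695 = -4.025
Fold change = 2^(−(-4.025)) = 2^4.025 = 16.2797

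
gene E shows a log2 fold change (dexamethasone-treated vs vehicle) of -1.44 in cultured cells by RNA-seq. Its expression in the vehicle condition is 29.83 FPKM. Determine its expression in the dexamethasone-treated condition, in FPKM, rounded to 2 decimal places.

Fold change = 2^(-1.44) = 0.3686
dexamethasone-treated expression = 29.83 × 0.3686 = 10.99

10.99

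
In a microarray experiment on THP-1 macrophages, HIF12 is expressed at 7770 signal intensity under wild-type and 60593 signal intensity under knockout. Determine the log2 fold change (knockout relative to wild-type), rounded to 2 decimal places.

Fold change = 60593 / 7770 = 7.7983
log2(7.7983) = 2.963

2.96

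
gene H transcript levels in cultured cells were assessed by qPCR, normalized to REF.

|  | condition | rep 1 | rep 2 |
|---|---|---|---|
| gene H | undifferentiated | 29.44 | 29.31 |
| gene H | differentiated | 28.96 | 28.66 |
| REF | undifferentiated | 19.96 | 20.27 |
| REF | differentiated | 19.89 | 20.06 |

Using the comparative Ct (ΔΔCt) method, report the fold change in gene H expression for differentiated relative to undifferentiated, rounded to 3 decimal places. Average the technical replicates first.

Mean Ct: gene H undifferentiated 29.375; gene H differentiated 28.810; REF undifferentiated 20.115; REF differentiated 19.975
ΔCt(undifferentiated) = 29.375 − 20.115 = 9.260
ΔCt(differentiated) = 28.810 − 19.975 = 8.835
ΔΔCt = 8.835 − 9.260 = -0.425
Fold change = 2^(−(-0.425)) = 2^0.425 = 1.3426

1.343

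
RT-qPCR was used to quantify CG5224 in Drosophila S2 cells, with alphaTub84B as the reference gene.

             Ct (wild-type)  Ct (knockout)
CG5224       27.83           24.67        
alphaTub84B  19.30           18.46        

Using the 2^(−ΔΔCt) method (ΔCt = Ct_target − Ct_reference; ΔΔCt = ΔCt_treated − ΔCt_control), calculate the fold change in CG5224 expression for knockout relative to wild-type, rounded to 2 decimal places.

4.99

ΔCt(wild-type) = 27.830 − 19.300 = 8.530
ΔCt(knockout) = 24.670 − 18.460 = 6.210
ΔΔCt = 6.210 − 8.530 = -2.320
Fold change = 2^(−(-2.320)) = 2^2.320 = 4.993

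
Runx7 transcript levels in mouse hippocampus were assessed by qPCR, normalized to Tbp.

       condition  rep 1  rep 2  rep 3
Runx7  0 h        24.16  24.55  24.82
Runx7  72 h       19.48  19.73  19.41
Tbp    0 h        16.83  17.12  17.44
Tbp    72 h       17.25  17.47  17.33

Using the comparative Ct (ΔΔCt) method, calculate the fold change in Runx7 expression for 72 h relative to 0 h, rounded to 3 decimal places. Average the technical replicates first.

Mean Ct: Runx7 0 h 24.510; Runx7 72 h 19.540; Tbp 0 h 17.130; Tbp 72 h 17.350
ΔCt(0 h) = 24.510 − 17.130 = 7.380
ΔCt(72 h) = 19.540 − 17.350 = 2.190
ΔΔCt = 2.190 − 7.380 = -5.190
Fold change = 2^(−(-5.190)) = 2^5.190 = 36.5044

36.504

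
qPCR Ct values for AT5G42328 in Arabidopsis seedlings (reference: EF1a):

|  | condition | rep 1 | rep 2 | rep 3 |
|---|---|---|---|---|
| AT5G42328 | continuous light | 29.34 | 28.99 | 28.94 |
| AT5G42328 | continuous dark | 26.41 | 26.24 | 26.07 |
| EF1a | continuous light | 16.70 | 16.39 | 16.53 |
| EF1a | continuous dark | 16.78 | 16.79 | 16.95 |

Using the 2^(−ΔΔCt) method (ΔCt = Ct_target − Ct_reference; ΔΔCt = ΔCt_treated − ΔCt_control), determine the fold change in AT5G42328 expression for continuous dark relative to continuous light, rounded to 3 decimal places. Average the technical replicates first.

Mean Ct: AT5G42328 continuous light 29.090; AT5G42328 continuous dark 26.240; EF1a continuous light 16.540; EF1a continuous dark 16.840
ΔCt(continuous light) = 29.090 − 16.540 = 12.550
ΔCt(continuous dark) = 26.240 − 16.840 = 9.400
ΔΔCt = 9.400 − 12.550 = -3.150
Fold change = 2^(−(-3.150)) = 2^3.150 = 8.8766

8.877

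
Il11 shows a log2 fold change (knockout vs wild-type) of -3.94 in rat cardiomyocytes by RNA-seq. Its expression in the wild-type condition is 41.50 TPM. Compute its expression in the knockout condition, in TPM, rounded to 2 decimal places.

Fold change = 2^(-3.94) = 0.0652
knockout expression = 41.50 × 0.0652 = 2.70

2.70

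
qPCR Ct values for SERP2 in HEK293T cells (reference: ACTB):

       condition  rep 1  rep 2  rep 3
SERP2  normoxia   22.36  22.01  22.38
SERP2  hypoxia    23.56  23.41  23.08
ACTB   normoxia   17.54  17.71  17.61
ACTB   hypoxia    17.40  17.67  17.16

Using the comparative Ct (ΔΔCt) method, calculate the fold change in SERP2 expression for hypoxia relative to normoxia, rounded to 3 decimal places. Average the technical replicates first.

Mean Ct: SERP2 normoxia 22.250; SERP2 hypoxia 23.350; ACTB normoxia 17.620; ACTB hypoxia 17.410
ΔCt(normoxia) = 22.250 − 17.620 = 4.630
ΔCt(hypoxia) = 23.350 − 17.410 = 5.940
ΔΔCt = 5.940 − 4.630 = 1.310
Fold change = 2^(−1.310) = 0.4033

0.403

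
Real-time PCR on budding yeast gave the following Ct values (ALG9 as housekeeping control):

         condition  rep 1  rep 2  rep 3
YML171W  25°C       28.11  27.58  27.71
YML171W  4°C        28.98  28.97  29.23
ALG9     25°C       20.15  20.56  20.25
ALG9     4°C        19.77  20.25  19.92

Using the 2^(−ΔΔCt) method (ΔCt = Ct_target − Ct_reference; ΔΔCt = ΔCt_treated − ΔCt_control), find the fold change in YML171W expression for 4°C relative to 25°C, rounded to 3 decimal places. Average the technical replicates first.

0.330

Mean Ct: YML171W 25°C 27.800; YML171W 4°C 29.060; ALG9 25°C 20.320; ALG9 4°C 19.980
ΔCt(25°C) = 27.800 − 20.320 = 7.480
ΔCt(4°C) = 29.060 − 19.980 = 9.080
ΔΔCt = 9.080 − 7.480 = 1.600
Fold change = 2^(−1.600) = 0.3299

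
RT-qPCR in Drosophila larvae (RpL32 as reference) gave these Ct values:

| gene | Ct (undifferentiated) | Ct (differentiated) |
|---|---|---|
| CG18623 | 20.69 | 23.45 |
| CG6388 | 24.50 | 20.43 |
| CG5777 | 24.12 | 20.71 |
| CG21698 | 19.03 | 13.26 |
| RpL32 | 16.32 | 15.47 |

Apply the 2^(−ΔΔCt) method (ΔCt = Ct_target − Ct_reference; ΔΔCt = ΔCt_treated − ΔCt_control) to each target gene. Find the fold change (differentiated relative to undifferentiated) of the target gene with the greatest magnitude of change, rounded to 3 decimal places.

30.274

CG18623: ΔΔCt = (23.45−15.47) − (20.69−16.32) = 7.98 − 4.37 = 3.61; fold change = 2^-3.61 = 0.082
CG6388: ΔΔCt = (20.43−15.47) − (24.50−16.32) = 4.96 − 8.18 = -3.22; fold change = 2^3.22 = 9.318
CG5777: ΔΔCt = (20.71−15.47) − (24.12−16.32) = 5.24 − 7.80 = -2.56; fold change = 2^2.56 = 5.897
CG21698: ΔΔCt = (13.26−15.47) − (19.03−16.32) = -2.21 − 2.71 = -4.92; fold change = 2^4.92 = 30.274
CG21698 has the largest |ΔΔCt| = 4.92.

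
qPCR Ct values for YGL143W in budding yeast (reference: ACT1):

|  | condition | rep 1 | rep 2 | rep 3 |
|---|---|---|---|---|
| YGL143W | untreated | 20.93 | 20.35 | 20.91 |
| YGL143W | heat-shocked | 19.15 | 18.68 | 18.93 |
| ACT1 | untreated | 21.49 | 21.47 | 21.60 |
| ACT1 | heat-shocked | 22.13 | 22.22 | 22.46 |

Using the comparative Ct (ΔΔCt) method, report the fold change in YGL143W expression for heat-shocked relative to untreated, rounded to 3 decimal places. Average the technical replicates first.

Mean Ct: YGL143W untreated 20.730; YGL143W heat-shocked 18.920; ACT1 untreated 21.520; ACT1 heat-shocked 22.270
ΔCt(untreated) = 20.730 − 21.520 = -0.790
ΔCt(heat-shocked) = 18.920 − 22.270 = -3.350
ΔΔCt = -3.350 − (-0.790) = -2.560
Fold change = 2^(−(-2.560)) = 2^2.560 = 5.8971

5.897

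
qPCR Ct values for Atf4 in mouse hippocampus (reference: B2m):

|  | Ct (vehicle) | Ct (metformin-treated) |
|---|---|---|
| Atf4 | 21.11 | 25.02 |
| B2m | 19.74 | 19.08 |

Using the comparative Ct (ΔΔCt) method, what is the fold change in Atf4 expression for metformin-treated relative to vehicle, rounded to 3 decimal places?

ΔCt(vehicle) = 21.110 − 19.740 = 1.370
ΔCt(metformin-treated) = 25.020 − 19.080 = 5.940
ΔΔCt = 5.940 − 1.370 = 4.570
Fold change = 2^(−4.570) = 0.0421

0.042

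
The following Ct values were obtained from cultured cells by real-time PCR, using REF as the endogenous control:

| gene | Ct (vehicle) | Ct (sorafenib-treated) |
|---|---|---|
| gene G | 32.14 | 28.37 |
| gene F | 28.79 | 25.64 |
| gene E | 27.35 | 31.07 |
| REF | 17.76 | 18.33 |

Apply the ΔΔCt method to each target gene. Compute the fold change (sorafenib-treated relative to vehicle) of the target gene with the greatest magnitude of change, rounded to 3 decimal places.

gene G: ΔΔCt = (28.37−18.33) − (32.14−17.76) = 10.04 − 14.38 = -4.34; fold change = 2^4.34 = 20.252
gene F: ΔΔCt = (25.64−18.33) − (28.79−17.76) = 7.31 − 11.03 = -3.72; fold change = 2^3.72 = 13.177
gene E: ΔΔCt = (31.07−18.33) − (27.35−17.76) = 12.74 − 9.59 = 3.15; fold change = 2^-3.15 = 0.113
gene G has the largest |ΔΔCt| = 4.34.

20.252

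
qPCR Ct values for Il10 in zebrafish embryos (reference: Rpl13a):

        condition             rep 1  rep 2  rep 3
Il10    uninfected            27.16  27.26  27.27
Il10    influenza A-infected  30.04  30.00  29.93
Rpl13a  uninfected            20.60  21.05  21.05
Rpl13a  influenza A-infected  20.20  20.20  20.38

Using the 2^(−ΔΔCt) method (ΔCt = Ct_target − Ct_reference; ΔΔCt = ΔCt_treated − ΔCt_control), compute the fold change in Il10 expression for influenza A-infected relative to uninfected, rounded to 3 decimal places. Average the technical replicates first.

0.095

Mean Ct: Il10 uninfected 27.230; Il10 influenza A-infected 29.990; Rpl13a uninfected 20.900; Rpl13a influenza A-infected 20.260
ΔCt(uninfected) = 27.230 − 20.900 = 6.330
ΔCt(influenza A-infected) = 29.990 − 20.260 = 9.730
ΔΔCt = 9.730 − 6.330 = 3.400
Fold change = 2^(−3.400) = 0.0947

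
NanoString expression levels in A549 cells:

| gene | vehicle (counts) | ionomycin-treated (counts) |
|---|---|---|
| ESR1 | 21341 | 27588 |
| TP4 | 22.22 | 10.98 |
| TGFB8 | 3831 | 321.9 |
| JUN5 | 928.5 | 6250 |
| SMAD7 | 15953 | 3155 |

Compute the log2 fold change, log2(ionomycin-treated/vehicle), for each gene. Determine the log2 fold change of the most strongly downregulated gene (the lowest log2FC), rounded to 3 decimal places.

-3.573

log2(27588/21341) = 0.370  (ESR1)
log2(10.98/22.22) = -1.017  (TP4)
log2(321.9/3831) = -3.573  (TGFB8)
log2(6250/928.5) = 2.751  (JUN5)
log2(3155/15953) = -2.338  (SMAD7)
TGFB8 is most strongly downregulated.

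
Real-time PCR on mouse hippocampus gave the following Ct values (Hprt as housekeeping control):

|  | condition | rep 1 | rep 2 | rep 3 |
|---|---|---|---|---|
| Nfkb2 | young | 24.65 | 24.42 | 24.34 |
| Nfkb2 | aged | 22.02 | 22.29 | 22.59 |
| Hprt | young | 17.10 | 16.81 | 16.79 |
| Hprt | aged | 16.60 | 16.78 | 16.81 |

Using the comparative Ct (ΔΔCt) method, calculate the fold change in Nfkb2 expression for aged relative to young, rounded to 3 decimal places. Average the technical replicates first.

Mean Ct: Nfkb2 young 24.470; Nfkb2 aged 22.300; Hprt young 16.900; Hprt aged 16.730
ΔCt(young) = 24.470 − 16.900 = 7.570
ΔCt(aged) = 22.300 − 16.730 = 5.570
ΔΔCt = 5.570 − 7.570 = -2.000
Fold change = 2^(−(-2.000)) = 2^2.000 = 4.0000

4.000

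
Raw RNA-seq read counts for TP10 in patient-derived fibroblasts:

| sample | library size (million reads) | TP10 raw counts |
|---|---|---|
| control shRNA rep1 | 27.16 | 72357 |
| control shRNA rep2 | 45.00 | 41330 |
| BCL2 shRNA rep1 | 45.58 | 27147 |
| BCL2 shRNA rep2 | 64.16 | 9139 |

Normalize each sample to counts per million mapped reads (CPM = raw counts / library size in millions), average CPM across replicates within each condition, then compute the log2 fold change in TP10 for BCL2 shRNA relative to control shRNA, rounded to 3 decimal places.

CPM(control shRNA rep1) = 72357 / 27.16 = 2664.1016
CPM(control shRNA rep2) = 41330 / 45.00 = 918.4444
CPM(BCL2 shRNA rep1) = 27147 / 45.58 = 595.5902
CPM(BCL2 shRNA rep2) = 9139 / 64.16 = 142.4408
mean CPM(control shRNA) = 1791.2730; mean CPM(BCL2 shRNA) = 369.0155
Fold change = 369.0155 / 1791.2730 = 0.20601
log2(0.20601) = -2.2792

-2.279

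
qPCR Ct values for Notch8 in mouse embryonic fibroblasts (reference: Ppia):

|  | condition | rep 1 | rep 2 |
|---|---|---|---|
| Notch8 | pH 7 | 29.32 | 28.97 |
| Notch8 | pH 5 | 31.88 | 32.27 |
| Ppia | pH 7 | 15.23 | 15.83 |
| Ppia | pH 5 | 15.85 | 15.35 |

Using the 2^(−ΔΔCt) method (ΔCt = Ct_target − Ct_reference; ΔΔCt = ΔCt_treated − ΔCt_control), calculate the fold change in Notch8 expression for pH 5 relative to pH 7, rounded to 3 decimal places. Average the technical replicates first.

0.138

Mean Ct: Notch8 pH 7 29.145; Notch8 pH 5 32.075; Ppia pH 7 15.530; Ppia pH 5 15.600
ΔCt(pH 7) = 29.145 − 15.530 = 13.615
ΔCt(pH 5) = 32.075 − 15.600 = 16.475
ΔΔCt = 16.475 − 13.615 = 2.860
Fold change = 2^(−2.860) = 0.1377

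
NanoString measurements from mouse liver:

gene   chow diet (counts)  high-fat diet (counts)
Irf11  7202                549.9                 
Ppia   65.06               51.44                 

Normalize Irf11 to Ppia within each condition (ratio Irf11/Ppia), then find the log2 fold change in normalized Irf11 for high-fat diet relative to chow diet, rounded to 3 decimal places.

-3.372

Irf11/Ppia (chow diet) = 7202 / 65.06 = 110.7
Irf11/Ppia (high-fat diet) = 549.9 / 51.44 = 10.69
Fold change = 10.69 / 110.7 = 0.0966
log2(0.0966) = -3.3723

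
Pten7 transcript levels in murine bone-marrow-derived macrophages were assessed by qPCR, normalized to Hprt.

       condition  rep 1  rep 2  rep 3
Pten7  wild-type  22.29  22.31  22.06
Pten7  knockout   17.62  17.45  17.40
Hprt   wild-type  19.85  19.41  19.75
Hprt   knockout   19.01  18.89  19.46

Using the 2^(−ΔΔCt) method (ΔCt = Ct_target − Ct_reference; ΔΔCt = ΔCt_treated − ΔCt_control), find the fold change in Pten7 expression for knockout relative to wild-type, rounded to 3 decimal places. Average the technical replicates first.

Mean Ct: Pten7 wild-type 22.220; Pten7 knockout 17.490; Hprt wild-type 19.670; Hprt knockout 19.120
ΔCt(wild-type) = 22.220 − 19.670 = 2.550
ΔCt(knockout) = 17.490 − 19.120 = -1.630
ΔΔCt = -1.630 − 2.550 = -4.180
Fold change = 2^(−(-4.180)) = 2^4.180 = 18.1261

18.126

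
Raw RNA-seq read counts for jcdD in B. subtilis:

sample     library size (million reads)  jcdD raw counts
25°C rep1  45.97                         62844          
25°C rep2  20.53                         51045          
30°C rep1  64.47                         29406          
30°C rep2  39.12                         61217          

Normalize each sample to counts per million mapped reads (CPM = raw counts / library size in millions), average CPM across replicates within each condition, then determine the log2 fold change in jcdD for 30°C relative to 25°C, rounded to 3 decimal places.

-0.931

CPM(25°C rep1) = 62844 / 45.97 = 1367.0655
CPM(25°C rep2) = 51045 / 20.53 = 2486.3614
CPM(30°C rep1) = 29406 / 64.47 = 456.1191
CPM(30°C rep2) = 61217 / 39.12 = 1564.8517
mean CPM(25°C) = 1926.7134; mean CPM(30°C) = 1010.4854
Fold change = 1010.4854 / 1926.7134 = 0.52446
log2(0.52446) = -0.9311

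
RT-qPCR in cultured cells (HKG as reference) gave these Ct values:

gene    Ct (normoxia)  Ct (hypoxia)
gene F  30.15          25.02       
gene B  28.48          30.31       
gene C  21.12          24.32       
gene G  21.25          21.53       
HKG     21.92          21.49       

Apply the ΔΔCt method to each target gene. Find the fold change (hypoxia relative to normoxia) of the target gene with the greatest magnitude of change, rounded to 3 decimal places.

gene F: ΔΔCt = (25.02−21.49) − (30.15−21.92) = 3.53 − 8.23 = -4.70; fold change = 2^4.70 = 25.992
gene B: ΔΔCt = (30.31−21.49) − (28.48−21.92) = 8.82 − 6.56 = 2.26; fold change = 2^-2.26 = 0.209
gene C: ΔΔCt = (24.32−21.49) − (21.12−21.92) = 2.83 − (-0.80) = 3.63; fold change = 2^-3.63 = 0.081
gene G: ΔΔCt = (21.53−21.49) − (21.25−21.92) = 0.04 − (-0.67) = 0.71; fold change = 2^-0.71 = 0.611
gene F has the largest |ΔΔCt| = 4.70.

25.992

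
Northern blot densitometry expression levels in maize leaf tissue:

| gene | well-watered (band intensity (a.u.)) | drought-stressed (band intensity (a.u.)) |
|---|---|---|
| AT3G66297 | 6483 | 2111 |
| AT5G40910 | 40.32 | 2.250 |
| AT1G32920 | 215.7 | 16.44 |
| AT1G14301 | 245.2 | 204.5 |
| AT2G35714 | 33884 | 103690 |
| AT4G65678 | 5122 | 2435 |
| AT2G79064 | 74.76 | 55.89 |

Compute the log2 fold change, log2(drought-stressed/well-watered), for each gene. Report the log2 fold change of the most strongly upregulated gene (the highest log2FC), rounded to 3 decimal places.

1.614

log2(2111/6483) = -1.619  (AT3G66297)
log2(2.250/40.32) = -4.163  (AT5G40910)
log2(16.44/215.7) = -3.714  (AT1G32920)
log2(204.5/245.2) = -0.262  (AT1G14301)
log2(103690/33884) = 1.614  (AT2G35714)
log2(2435/5122) = -1.073  (AT4G65678)
log2(55.89/74.76) = -0.420  (AT2G79064)
AT2G35714 is most strongly upregulated.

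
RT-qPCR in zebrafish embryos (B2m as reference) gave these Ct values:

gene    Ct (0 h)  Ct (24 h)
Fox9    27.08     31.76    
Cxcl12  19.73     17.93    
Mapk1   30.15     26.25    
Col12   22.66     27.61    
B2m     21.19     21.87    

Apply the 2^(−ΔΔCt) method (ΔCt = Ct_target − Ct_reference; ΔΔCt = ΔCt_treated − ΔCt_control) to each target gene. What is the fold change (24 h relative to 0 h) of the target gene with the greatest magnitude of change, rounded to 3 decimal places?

23.918

Fox9: ΔΔCt = (31.76−21.87) − (27.08−21.19) = 9.89 − 5.89 = 4.00; fold change = 2^-4.00 = 0.062
Cxcl12: ΔΔCt = (17.93−21.87) − (19.73−21.19) = -3.94 − (-1.46) = -2.48; fold change = 2^2.48 = 5.579
Mapk1: ΔΔCt = (26.25−21.87) − (30.15−21.19) = 4.38 − 8.96 = -4.58; fold change = 2^4.58 = 23.918
Col12: ΔΔCt = (27.61−21.87) − (22.66−21.19) = 5.74 − 1.47 = 4.27; fold change = 2^-4.27 = 0.052
Mapk1 has the largest |ΔΔCt| = 4.58.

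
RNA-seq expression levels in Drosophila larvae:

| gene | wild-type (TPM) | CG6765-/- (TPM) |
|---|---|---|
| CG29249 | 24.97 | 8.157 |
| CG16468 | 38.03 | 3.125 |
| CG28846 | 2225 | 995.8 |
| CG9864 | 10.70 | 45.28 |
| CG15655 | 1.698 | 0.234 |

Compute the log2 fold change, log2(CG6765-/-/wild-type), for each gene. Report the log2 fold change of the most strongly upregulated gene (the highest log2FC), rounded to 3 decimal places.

log2(8.157/24.97) = -1.614  (CG29249)
log2(3.125/38.03) = -3.605  (CG16468)
log2(995.8/2225) = -1.160  (CG28846)
log2(45.28/10.70) = 2.081  (CG9864)
log2(0.234/1.698) = -2.859  (CG15655)
CG9864 is most strongly upregulated.

2.081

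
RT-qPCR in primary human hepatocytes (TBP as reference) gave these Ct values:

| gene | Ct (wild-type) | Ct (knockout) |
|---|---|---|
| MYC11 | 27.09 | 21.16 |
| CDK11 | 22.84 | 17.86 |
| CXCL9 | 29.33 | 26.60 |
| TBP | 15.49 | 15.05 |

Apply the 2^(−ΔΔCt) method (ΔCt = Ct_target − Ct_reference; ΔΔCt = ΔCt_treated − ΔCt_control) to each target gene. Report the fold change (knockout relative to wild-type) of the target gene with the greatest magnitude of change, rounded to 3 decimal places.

44.942

MYC11: ΔΔCt = (21.16−15.05) − (27.09−15.49) = 6.11 − 11.60 = -5.49; fold change = 2^5.49 = 44.942
CDK11: ΔΔCt = (17.86−15.05) − (22.84−15.49) = 2.81 − 7.35 = -4.54; fold change = 2^4.54 = 23.264
CXCL9: ΔΔCt = (26.60−15.05) − (29.33−15.49) = 11.55 − 13.84 = -2.29; fold change = 2^2.29 = 4.891
MYC11 has the largest |ΔΔCt| = 5.49.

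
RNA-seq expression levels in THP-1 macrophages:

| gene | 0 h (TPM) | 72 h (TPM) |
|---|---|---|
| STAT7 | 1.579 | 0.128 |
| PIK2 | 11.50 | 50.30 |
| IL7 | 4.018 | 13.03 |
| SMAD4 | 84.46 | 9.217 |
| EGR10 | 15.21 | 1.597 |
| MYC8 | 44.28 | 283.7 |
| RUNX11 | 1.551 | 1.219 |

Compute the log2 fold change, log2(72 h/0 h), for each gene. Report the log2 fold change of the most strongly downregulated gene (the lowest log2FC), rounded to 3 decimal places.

log2(0.128/1.579) = -3.625  (STAT7)
log2(50.30/11.50) = 2.129  (PIK2)
log2(13.03/4.018) = 1.697  (IL7)
log2(9.217/84.46) = -3.196  (SMAD4)
log2(1.597/15.21) = -3.252  (EGR10)
log2(283.7/44.28) = 2.680  (MYC8)
log2(1.219/1.551) = -0.348  (RUNX11)
STAT7 is most strongly downregulated.

-3.625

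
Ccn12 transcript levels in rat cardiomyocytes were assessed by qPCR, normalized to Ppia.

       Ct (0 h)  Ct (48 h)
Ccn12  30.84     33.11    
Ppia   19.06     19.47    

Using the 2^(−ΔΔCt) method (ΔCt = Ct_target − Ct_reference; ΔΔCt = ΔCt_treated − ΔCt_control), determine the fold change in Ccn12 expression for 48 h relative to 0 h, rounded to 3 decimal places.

0.275

ΔCt(0 h) = 30.840 − 19.060 = 11.780
ΔCt(48 h) = 33.110 − 19.470 = 13.640
ΔΔCt = 13.640 − 11.780 = 1.860
Fold change = 2^(−1.860) = 0.2755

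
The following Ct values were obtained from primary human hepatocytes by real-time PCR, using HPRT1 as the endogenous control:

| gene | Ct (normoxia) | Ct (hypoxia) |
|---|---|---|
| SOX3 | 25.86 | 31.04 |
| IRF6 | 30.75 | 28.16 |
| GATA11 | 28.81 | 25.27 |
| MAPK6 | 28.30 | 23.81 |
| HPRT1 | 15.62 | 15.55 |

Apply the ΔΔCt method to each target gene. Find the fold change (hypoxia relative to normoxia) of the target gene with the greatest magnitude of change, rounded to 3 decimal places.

SOX3: ΔΔCt = (31.04−15.55) − (25.86−15.62) = 15.49 − 10.24 = 5.25; fold change = 2^-5.25 = 0.026
IRF6: ΔΔCt = (28.16−15.55) − (30.75−15.62) = 12.61 − 15.13 = -2.52; fold change = 2^2.52 = 5.736
GATA11: ΔΔCt = (25.27−15.55) − (28.81−15.62) = 9.72 − 13.19 = -3.47; fold change = 2^3.47 = 11.081
MAPK6: ΔΔCt = (23.81−15.55) − (28.30−15.62) = 8.26 − 12.68 = -4.42; fold change = 2^4.42 = 21.407
SOX3 has the largest |ΔΔCt| = 5.25.

0.026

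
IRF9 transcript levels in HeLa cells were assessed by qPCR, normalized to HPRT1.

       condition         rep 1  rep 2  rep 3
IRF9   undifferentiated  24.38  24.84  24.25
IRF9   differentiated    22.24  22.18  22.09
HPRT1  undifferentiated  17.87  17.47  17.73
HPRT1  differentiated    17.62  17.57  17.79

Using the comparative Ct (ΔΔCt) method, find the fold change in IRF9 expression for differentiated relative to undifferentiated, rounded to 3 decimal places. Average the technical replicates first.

Mean Ct: IRF9 undifferentiated 24.490; IRF9 differentiated 22.170; HPRT1 undifferentiated 17.690; HPRT1 differentiated 17.660
ΔCt(undifferentiated) = 24.490 − 17.690 = 6.800
ΔCt(differentiated) = 22.170 − 17.660 = 4.510
ΔΔCt = 4.510 − 6.800 = -2.290
Fold change = 2^(−(-2.290)) = 2^2.290 = 4.8906

4.891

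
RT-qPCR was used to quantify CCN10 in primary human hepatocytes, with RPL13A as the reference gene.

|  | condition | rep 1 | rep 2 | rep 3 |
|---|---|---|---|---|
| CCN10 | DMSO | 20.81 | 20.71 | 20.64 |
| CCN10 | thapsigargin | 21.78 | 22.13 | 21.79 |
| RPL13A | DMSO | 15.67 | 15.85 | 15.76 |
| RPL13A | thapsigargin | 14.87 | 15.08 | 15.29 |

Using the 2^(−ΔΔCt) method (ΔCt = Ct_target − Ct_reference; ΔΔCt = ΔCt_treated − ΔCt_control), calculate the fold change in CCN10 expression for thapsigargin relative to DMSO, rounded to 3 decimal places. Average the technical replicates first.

0.275

Mean Ct: CCN10 DMSO 20.720; CCN10 thapsigargin 21.900; RPL13A DMSO 15.760; RPL13A thapsigargin 15.080
ΔCt(DMSO) = 20.720 − 15.760 = 4.960
ΔCt(thapsigargin) = 21.900 − 15.080 = 6.820
ΔΔCt = 6.820 − 4.960 = 1.860
Fold change = 2^(−1.860) = 0.2755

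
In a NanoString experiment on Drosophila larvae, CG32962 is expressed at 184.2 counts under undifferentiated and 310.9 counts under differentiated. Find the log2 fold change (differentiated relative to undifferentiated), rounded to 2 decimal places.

0.76

Fold change = 310.9 / 184.2 = 1.6878
log2(1.6878) = 0.755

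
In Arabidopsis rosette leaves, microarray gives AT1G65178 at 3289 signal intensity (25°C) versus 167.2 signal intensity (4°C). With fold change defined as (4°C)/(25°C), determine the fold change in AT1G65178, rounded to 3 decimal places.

0.051

Fold change = 167.2 / 3289 = 0.0508
AT1G65178 is downregulated.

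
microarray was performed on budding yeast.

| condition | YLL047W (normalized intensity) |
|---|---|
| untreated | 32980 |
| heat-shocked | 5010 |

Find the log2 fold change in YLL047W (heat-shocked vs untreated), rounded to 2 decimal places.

-2.72

Fold change = 5010 / 32980 = 0.1519
log2(0.1519) = -2.719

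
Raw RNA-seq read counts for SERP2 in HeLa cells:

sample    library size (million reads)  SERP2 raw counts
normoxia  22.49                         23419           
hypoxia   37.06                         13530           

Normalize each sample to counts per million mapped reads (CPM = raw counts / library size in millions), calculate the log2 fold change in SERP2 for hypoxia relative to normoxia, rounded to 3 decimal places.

-1.512

CPM(normoxia) = 23419 / 22.49 = 1041.3072
CPM(hypoxia) = 13530 / 37.06 = 365.0836
Fold change = 365.0836 / 1041.3072 = 0.35060
log2(0.35060) = -1.5121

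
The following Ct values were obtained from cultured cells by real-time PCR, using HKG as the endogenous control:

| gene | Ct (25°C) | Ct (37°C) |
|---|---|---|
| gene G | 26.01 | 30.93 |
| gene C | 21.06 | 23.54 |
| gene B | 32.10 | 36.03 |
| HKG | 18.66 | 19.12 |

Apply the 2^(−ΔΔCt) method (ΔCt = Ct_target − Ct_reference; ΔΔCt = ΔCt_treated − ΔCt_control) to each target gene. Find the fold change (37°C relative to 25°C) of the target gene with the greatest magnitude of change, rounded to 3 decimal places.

gene G: ΔΔCt = (30.93−19.12) − (26.01−18.66) = 11.81 − 7.35 = 4.46; fold change = 2^-4.46 = 0.045
gene C: ΔΔCt = (23.54−19.12) − (21.06−18.66) = 4.42 − 2.40 = 2.02; fold change = 2^-2.02 = 0.247
gene B: ΔΔCt = (36.03−19.12) − (32.10−18.66) = 16.91 − 13.44 = 3.47; fold change = 2^-3.47 = 0.090
gene G has the largest |ΔΔCt| = 4.46.

0.045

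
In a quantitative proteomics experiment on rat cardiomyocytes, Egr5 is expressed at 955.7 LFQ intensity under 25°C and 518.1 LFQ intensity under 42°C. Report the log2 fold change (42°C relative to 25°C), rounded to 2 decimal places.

Fold change = 518.1 / 955.7 = 0.5421
log2(0.5421) = -0.883

-0.88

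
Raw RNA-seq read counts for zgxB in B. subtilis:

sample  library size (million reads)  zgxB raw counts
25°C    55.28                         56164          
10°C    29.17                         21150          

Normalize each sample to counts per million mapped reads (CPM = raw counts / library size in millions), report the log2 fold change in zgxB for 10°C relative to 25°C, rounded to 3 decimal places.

CPM(25°C) = 56164 / 55.28 = 1015.9913
CPM(10°C) = 21150 / 29.17 = 725.0600
Fold change = 725.0600 / 1015.9913 = 0.71365
log2(0.71365) = -0.4867

-0.487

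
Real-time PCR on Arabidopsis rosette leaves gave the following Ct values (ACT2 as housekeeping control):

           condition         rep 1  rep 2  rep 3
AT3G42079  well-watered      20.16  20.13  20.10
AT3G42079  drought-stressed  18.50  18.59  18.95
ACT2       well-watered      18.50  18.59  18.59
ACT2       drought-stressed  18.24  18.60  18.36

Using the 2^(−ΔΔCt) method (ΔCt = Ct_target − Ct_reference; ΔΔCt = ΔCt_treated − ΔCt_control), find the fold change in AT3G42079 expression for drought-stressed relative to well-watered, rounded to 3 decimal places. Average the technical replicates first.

2.445

Mean Ct: AT3G42079 well-watered 20.130; AT3G42079 drought-stressed 18.680; ACT2 well-watered 18.560; ACT2 drought-stressed 18.400
ΔCt(well-watered) = 20.130 − 18.560 = 1.570
ΔCt(drought-stressed) = 18.680 − 18.400 = 0.280
ΔΔCt = 0.280 − 1.570 = -1.290
Fold change = 2^(−(-1.290)) = 2^1.290 = 2.4453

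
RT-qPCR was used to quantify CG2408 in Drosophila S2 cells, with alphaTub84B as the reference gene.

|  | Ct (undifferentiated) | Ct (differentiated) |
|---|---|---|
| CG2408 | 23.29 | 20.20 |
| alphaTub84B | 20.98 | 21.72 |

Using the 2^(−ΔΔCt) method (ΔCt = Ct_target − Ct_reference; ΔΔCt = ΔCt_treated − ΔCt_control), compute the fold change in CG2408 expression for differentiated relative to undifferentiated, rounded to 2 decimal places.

ΔCt(undifferentiated) = 23.290 − 20.980 = 2.310
ΔCt(differentiated) = 20.200 − 21.720 = -1.520
ΔΔCt = -1.520 − 2.310 = -3.830
Fold change = 2^(−(-3.830)) = 2^3.830 = 14.221

14.22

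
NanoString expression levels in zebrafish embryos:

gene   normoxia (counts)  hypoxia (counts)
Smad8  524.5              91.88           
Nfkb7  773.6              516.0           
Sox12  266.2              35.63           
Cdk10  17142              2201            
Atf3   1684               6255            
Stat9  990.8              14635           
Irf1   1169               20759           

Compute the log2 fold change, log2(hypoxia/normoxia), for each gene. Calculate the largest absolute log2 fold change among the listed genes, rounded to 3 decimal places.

log2(91.88/524.5) = -2.513  (Smad8)
log2(516.0/773.6) = -0.584  (Nfkb7)
log2(35.63/266.2) = -2.901  (Sox12)
log2(2201/17142) = -2.961  (Cdk10)
log2(6255/1684) = 1.893  (Atf3)
log2(14635/990.8) = 3.885  (Stat9)
log2(20759/1169) = 4.150  (Irf1)
The largest magnitude belongs to Irf1.

4.150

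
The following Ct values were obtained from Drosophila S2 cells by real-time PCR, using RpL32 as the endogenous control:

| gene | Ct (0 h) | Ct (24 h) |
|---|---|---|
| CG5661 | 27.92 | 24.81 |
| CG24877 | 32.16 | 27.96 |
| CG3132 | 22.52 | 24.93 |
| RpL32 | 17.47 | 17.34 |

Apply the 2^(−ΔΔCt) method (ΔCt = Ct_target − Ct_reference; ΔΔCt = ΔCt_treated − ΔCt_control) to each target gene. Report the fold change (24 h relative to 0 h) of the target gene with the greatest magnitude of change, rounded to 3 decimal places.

CG5661: ΔΔCt = (24.81−17.34) − (27.92−17.47) = 7.47 − 10.45 = -2.98; fold change = 2^2.98 = 7.890
CG24877: ΔΔCt = (27.96−17.34) − (32.16−17.47) = 10.62 − 14.69 = -4.07; fold change = 2^4.07 = 16.795
CG3132: ΔΔCt = (24.93−17.34) − (22.52−17.47) = 7.59 − 5.05 = 2.54; fold change = 2^-2.54 = 0.172
CG24877 has the largest |ΔΔCt| = 4.07.

16.795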